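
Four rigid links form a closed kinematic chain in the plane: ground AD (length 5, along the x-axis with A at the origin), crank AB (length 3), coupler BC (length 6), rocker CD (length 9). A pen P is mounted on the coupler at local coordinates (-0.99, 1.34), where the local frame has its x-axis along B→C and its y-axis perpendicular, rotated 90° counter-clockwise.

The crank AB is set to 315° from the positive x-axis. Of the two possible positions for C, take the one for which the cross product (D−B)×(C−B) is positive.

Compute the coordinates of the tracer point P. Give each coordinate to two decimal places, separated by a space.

A=(0,0), D=(5.00,0)
B = A + 3.00·(cos315°, sin315°) = (2.1213, -2.1213)
|BD| = 3.5759
circle(B,6.00) ∩ circle(D,9.00): a=-4.5043, h=3.9638
  candidates: C₊=(-3.8562,-1.6024) cross=14.174; C₋=(0.8467,-7.9844) cross=-14.174
  mode + wants cross > 0 → take C=(-3.8562,-1.6024) (cross=14.174)
ex = (C−B)/|BC| = (-0.9963,0.0865); ey = (-0.0865,-0.9963)
P = B + -0.99·ex + 1.34·ey = (2.9917,-3.5419)

2.99 -3.54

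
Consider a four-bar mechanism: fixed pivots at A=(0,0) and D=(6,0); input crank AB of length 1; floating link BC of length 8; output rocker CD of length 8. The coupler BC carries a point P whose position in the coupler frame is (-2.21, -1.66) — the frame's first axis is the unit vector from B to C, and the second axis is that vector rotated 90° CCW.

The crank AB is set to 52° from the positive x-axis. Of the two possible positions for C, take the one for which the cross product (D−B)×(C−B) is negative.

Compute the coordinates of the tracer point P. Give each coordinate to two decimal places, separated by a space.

-1.45 2.62

A=(0,0), D=(6.00,0)
B = A + 1.00·(cos52°, sin52°) = (0.6157, 0.7880)
|BD| = 5.4417
circle(B,8.00) ∩ circle(D,8.00): a=2.7208, h=7.5231
  candidates: C₊=(4.3972,7.8378) cross=40.938; C₋=(2.2184,-7.0498) cross=-40.938
  mode - wants cross < 0 → take C=(2.2184,-7.0498) (cross=-40.938)
ex = (C−B)/|BC| = (0.2003,-0.9797); ey = (0.9797,0.2003)
P = B + -2.21·ex + -1.66·ey = (-1.4534,2.6206)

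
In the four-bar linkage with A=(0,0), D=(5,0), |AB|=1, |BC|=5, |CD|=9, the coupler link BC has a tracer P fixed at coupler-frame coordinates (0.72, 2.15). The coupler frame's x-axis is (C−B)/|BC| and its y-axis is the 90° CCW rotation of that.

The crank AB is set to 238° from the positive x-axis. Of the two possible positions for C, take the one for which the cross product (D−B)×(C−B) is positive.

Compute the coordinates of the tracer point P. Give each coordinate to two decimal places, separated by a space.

-2.70 -1.49

A=(0,0), D=(5.00,0)
B = A + 1.00·(cos238°, sin238°) = (-0.5299, -0.8480)
|BD| = 5.5946
circle(B,5.00) ∩ circle(D,9.00): a=-2.2076, h=4.4863
  candidates: C₊=(-3.3920,3.2517) cross=25.099; C₋=(-2.0319,-5.6171) cross=-25.099
  mode + wants cross > 0 → take C=(-3.3920,3.2517) (cross=25.099)
ex = (C−B)/|BC| = (-0.5724,0.8200); ey = (-0.8200,-0.5724)
P = B + 0.72·ex + 2.15·ey = (-2.7050,-1.4884)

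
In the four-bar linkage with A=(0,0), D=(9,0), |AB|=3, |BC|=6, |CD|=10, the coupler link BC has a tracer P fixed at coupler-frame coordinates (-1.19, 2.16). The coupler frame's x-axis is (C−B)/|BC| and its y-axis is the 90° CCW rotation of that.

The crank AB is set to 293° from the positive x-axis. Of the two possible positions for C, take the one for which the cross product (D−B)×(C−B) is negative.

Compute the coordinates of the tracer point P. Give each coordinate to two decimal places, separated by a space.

A=(0,0), D=(9.00,0)
B = A + 3.00·(cos293°, sin293°) = (1.1722, -2.7615)
|BD| = 8.3006
circle(B,6.00) ∩ circle(D,10.00): a=0.2952, h=5.9927
  candidates: C₊=(-0.5431,2.9881) cross=49.743; C₋=(3.4443,-8.3147) cross=-49.743
  mode - wants cross < 0 → take C=(3.4443,-8.3147) (cross=-49.743)
ex = (C−B)/|BC| = (0.3787,-0.9255); ey = (0.9255,0.3787)
P = B + -1.19·ex + 2.16·ey = (2.7207,-0.8422)

2.72 -0.84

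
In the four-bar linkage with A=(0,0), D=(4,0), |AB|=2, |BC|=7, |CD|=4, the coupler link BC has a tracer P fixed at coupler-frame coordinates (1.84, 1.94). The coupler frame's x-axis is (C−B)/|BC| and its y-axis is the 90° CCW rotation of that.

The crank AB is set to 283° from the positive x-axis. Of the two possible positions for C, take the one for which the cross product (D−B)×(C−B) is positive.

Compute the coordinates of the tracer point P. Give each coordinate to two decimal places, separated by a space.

-0.23 0.64

A=(0,0), D=(4.00,0)
B = A + 2.00·(cos283°, sin283°) = (0.4499, -1.9487)
|BD| = 4.0498
circle(B,7.00) ∩ circle(D,4.00): a=6.0992, h=3.4351
  candidates: C₊=(4.1436,3.9974) cross=13.911; C₋=(7.4495,-2.0251) cross=-13.911
  mode + wants cross > 0 → take C=(4.1436,3.9974) (cross=13.911)
ex = (C−B)/|BC| = (0.5277,0.8495); ey = (-0.8495,0.5277)
P = B + 1.84·ex + 1.94·ey = (-0.2271,0.6379)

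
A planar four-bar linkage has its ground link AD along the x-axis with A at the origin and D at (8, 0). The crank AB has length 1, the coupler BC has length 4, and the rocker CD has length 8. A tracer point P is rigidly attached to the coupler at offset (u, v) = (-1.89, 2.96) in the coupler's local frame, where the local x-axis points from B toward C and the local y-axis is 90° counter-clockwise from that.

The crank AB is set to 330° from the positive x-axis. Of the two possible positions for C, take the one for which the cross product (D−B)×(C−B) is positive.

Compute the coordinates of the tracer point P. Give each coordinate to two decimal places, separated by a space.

A=(0,0), D=(8.00,0)
B = A + 1.00·(cos330°, sin330°) = (0.8660, -0.5000)
|BD| = 7.1515
circle(B,4.00) ∩ circle(D,8.00): a=0.2198, h=3.9940
  candidates: C₊=(0.8060,3.4996) cross=28.563; C₋=(1.3645,-4.4688) cross=-28.563
  mode + wants cross > 0 → take C=(0.8060,3.4996) (cross=28.563)
ex = (C−B)/|BC| = (-0.0150,0.9999); ey = (-0.9999,-0.0150)
P = B + -1.89·ex + 2.96·ey = (-2.0653,-2.4342)

-2.07 -2.43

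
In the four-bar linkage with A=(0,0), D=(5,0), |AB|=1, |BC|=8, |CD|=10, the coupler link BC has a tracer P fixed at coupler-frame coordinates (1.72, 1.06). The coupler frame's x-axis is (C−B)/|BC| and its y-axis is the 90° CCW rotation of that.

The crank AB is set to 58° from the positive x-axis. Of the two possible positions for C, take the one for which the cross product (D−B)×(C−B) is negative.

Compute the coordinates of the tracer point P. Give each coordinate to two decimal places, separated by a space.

0.84 -1.15

A=(0,0), D=(5.00,0)
B = A + 1.00·(cos58°, sin58°) = (0.5299, 0.8480)
|BD| = 4.5498
circle(B,8.00) ∩ circle(D,10.00): a=-1.6813, h=7.8213
  candidates: C₊=(0.3359,8.8457) cross=35.586; C₋=(-2.5797,-6.5228) cross=-35.586
  mode - wants cross < 0 → take C=(-2.5797,-6.5228) (cross=-35.586)
ex = (C−B)/|BC| = (-0.3887,-0.9214); ey = (0.9214,-0.3887)
P = B + 1.72·ex + 1.06·ey = (0.8380,-1.1487)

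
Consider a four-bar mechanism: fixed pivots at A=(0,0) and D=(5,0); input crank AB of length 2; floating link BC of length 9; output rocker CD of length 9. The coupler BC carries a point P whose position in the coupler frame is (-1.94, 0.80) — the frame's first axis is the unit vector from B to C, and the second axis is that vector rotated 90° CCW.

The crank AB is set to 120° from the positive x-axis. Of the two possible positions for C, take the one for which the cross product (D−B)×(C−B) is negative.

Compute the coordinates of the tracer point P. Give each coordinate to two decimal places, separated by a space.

A=(0,0), D=(5.00,0)
B = A + 2.00·(cos120°, sin120°) = (-1.0000, 1.7321)
|BD| = 6.2450
circle(B,9.00) ∩ circle(D,9.00): a=3.1225, h=8.4410
  candidates: C₊=(4.3411,8.9758) cross=52.714; C₋=(-0.3411,-7.2438) cross=-52.714
  mode - wants cross < 0 → take C=(-0.3411,-7.2438) (cross=-52.714)
ex = (C−B)/|BC| = (0.0732,-0.9973); ey = (0.9973,0.0732)
P = B + -1.94·ex + 0.80·ey = (-0.3442,3.7254)

-0.34 3.73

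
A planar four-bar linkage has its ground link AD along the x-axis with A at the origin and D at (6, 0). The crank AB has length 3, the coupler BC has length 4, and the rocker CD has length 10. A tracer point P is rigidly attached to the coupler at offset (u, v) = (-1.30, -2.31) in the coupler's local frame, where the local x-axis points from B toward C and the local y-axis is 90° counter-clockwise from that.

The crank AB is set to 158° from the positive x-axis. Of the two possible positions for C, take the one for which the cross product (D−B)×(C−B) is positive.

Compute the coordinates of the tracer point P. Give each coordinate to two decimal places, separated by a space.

A=(0,0), D=(6.00,0)
B = A + 3.00·(cos158°, sin158°) = (-2.7816, 1.1238)
|BD| = 8.8532
circle(B,4.00) ∩ circle(D,10.00): a=-0.3175, h=3.9874
  candidates: C₊=(-2.5903,5.1192) cross=35.301; C₋=(-3.6026,-2.7910) cross=-35.301
  mode + wants cross > 0 → take C=(-2.5903,5.1192) (cross=35.301)
ex = (C−B)/|BC| = (0.0478,0.9989); ey = (-0.9989,0.0478)
P = B + -1.30·ex + -2.31·ey = (-0.5363,-0.2851)

-0.54 -0.29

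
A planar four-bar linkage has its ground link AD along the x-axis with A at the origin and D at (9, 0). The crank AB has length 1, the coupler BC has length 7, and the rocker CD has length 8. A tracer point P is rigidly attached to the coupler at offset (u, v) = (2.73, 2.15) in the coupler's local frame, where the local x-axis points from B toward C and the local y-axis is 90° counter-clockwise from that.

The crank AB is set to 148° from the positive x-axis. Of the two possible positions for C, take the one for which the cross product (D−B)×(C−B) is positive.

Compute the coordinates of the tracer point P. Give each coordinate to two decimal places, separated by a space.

A=(0,0), D=(9.00,0)
B = A + 1.00·(cos148°, sin148°) = (-0.8480, 0.5299)
|BD| = 9.8623
circle(B,7.00) ∩ circle(D,8.00): a=4.1707, h=5.6219
  candidates: C₊=(3.6187,5.9196) cross=55.445; C₋=(3.0145,-5.3079) cross=-55.445
  mode + wants cross > 0 → take C=(3.6187,5.9196) (cross=55.445)
ex = (C−B)/|BC| = (0.6381,0.7700); ey = (-0.7700,0.6381)
P = B + 2.73·ex + 2.15·ey = (-0.7614,4.0038)

-0.76 4.00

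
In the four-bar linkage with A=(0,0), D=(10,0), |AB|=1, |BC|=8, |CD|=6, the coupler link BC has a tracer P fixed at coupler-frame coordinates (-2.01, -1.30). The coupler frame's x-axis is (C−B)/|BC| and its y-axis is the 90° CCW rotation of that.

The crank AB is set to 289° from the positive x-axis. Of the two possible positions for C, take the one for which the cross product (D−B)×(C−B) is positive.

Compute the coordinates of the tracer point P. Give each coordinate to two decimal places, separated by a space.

-0.23 -3.27

A=(0,0), D=(10.00,0)
B = A + 1.00·(cos289°, sin289°) = (0.3256, -0.9455)
|BD| = 9.7205
circle(B,8.00) ∩ circle(D,6.00): a=6.3005, h=4.9299
  candidates: C₊=(6.1167,4.5738) cross=47.921; C₋=(7.0757,-5.2391) cross=-47.921
  mode + wants cross > 0 → take C=(6.1167,4.5738) (cross=47.921)
ex = (C−B)/|BC| = (0.7239,0.6899); ey = (-0.6899,0.7239)
P = B + -2.01·ex + -1.30·ey = (-0.2326,-3.2733)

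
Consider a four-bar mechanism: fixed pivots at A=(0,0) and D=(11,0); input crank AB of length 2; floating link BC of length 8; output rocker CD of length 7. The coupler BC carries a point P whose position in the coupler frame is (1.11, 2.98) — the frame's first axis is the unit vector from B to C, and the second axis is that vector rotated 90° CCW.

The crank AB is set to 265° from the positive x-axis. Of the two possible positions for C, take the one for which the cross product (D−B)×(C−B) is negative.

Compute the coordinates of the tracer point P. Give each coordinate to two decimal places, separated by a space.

2.19 0.14

A=(0,0), D=(11.00,0)
B = A + 2.00·(cos265°, sin265°) = (-0.1743, -1.9924)
|BD| = 11.3505
circle(B,8.00) ∩ circle(D,7.00): a=6.3360, h=4.8841
  candidates: C₊=(5.2060,3.9281) cross=55.437; C₋=(6.9207,-5.6885) cross=-55.437
  mode - wants cross < 0 → take C=(6.9207,-5.6885) (cross=-55.437)
ex = (C−B)/|BC| = (0.8869,-0.4620); ey = (0.4620,0.8869)
P = B + 1.11·ex + 2.98·ey = (2.1869,0.1377)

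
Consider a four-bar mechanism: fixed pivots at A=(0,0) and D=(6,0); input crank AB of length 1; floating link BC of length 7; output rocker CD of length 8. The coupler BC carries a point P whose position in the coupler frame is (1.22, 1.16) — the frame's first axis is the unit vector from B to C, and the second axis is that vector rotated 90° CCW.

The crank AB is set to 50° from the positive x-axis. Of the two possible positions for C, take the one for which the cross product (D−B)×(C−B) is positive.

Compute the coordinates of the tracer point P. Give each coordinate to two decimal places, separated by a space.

-0.06 2.30

A=(0,0), D=(6.00,0)
B = A + 1.00·(cos50°, sin50°) = (0.6428, 0.7660)
|BD| = 5.4117
circle(B,7.00) ∩ circle(D,8.00): a=1.3200, h=6.8744
  candidates: C₊=(2.9226,7.3844) cross=37.202; C₋=(0.9764,-6.2260) cross=-37.202
  mode + wants cross > 0 → take C=(2.9226,7.3844) (cross=37.202)
ex = (C−B)/|BC| = (0.3257,0.9455); ey = (-0.9455,0.3257)
P = B + 1.22·ex + 1.16·ey = (-0.0566,2.2973)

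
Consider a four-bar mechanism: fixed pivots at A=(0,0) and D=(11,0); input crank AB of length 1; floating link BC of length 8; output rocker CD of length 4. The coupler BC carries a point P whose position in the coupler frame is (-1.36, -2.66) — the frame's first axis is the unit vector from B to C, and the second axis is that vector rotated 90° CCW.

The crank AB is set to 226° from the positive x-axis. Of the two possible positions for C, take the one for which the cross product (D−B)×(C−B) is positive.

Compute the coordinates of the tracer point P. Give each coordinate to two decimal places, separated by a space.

-1.46 -3.61

A=(0,0), D=(11.00,0)
B = A + 1.00·(cos226°, sin226°) = (-0.6947, -0.7193)
|BD| = 11.7168
circle(B,8.00) ∩ circle(D,4.00): a=7.9067, h=1.2181
  candidates: C₊=(7.1224,0.9818) cross=14.272; C₋=(7.2719,-1.4497) cross=-14.272
  mode + wants cross > 0 → take C=(7.1224,0.9818) (cross=14.272)
ex = (C−B)/|BC| = (0.9771,0.2126); ey = (-0.2126,0.9771)
P = B + -1.36·ex + -2.66·ey = (-1.4579,-3.6077)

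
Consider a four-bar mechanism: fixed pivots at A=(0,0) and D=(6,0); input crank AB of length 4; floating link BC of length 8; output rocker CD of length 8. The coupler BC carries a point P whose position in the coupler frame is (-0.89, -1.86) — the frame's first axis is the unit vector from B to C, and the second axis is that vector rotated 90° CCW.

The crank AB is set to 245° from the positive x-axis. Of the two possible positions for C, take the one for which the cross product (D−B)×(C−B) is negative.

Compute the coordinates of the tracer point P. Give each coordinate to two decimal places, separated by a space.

A=(0,0), D=(6.00,0)
B = A + 4.00·(cos245°, sin245°) = (-1.6905, -3.6252)
|BD| = 8.5021
circle(B,8.00) ∩ circle(D,8.00): a=4.2510, h=6.7771
  candidates: C₊=(-0.7349,4.3175) cross=57.619; C₋=(5.0445,-7.9427) cross=-57.619
  mode - wants cross < 0 → take C=(5.0445,-7.9427) (cross=-57.619)
ex = (C−B)/|BC| = (0.8419,-0.5397); ey = (0.5397,0.8419)
P = B + -0.89·ex + -1.86·ey = (-3.4436,-4.7108)

-3.44 -4.71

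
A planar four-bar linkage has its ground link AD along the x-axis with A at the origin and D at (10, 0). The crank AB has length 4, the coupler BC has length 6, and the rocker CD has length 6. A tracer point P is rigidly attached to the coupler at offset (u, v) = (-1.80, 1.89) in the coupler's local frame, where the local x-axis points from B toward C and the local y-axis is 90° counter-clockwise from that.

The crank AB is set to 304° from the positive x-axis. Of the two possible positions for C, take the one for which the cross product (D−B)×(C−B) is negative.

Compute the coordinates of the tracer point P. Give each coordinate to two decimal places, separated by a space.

A=(0,0), D=(10.00,0)
B = A + 4.00·(cos304°, sin304°) = (2.2368, -3.3162)
|BD| = 8.4418
circle(B,6.00) ∩ circle(D,6.00): a=4.2209, h=4.2643
  candidates: C₊=(4.4433,2.2634) cross=35.998; C₋=(7.7935,-5.5795) cross=-35.998
  mode - wants cross < 0 → take C=(7.7935,-5.5795) (cross=-35.998)
ex = (C−B)/|BC| = (0.9261,-0.3772); ey = (0.3772,0.9261)
P = B + -1.80·ex + 1.89·ey = (1.2827,-0.8868)

1.28 -0.89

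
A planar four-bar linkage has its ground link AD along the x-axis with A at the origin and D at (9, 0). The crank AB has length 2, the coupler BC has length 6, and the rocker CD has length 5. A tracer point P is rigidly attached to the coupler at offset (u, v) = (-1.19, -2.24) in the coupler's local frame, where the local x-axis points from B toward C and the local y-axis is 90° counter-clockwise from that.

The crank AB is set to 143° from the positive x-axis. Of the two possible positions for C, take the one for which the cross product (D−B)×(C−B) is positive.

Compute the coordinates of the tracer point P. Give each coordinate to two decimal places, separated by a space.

-2.53 -1.16

A=(0,0), D=(9.00,0)
B = A + 2.00·(cos143°, sin143°) = (-1.5973, 1.2036)
|BD| = 10.6654
circle(B,6.00) ∩ circle(D,5.00): a=5.8484, h=1.3403
  candidates: C₊=(4.3650,1.8753) cross=14.295; C₋=(4.0625,-0.7881) cross=-14.295
  mode + wants cross > 0 → take C=(4.3650,1.8753) (cross=14.295)
ex = (C−B)/|BC| = (0.9937,0.1120); ey = (-0.1120,0.9937)
P = B + -1.19·ex + -2.24·ey = (-2.5290,-1.1555)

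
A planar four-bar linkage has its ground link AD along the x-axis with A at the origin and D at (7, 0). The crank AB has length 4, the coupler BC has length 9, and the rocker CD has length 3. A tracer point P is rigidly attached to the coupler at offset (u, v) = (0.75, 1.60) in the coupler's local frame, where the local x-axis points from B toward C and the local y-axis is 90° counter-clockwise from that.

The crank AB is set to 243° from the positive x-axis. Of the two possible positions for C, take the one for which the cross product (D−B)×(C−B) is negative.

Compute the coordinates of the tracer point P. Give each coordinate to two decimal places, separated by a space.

A=(0,0), D=(7.00,0)
B = A + 4.00·(cos243°, sin243°) = (-1.8160, -3.5640)
|BD| = 9.5091
circle(B,9.00) ∩ circle(D,3.00): a=8.5404, h=2.8393
  candidates: C₊=(5.0377,2.2692) cross=26.999; C₋=(7.1661,-2.9954) cross=-26.999
  mode - wants cross < 0 → take C=(7.1661,-2.9954) (cross=-26.999)
ex = (C−B)/|BC| = (0.9980,0.0632); ey = (-0.0632,0.9980)
P = B + 0.75·ex + 1.60·ey = (-1.1685,-1.9198)

-1.17 -1.92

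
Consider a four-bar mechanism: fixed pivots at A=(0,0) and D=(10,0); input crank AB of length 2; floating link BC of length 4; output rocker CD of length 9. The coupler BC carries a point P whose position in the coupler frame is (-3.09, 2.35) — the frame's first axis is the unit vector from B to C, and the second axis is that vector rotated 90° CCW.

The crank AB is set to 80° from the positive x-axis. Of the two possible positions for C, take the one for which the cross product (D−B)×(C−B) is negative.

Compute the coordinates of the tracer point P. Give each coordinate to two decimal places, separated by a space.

A=(0,0), D=(10.00,0)
B = A + 2.00·(cos80°, sin80°) = (0.3473, 1.9696)
|BD| = 9.8516
circle(B,4.00) ∩ circle(D,9.00): a=1.6268, h=3.6542
  candidates: C₊=(2.6719,5.2248) cross=36.000; C₋=(1.2107,-1.9361) cross=-36.000
  mode - wants cross < 0 → take C=(1.2107,-1.9361) (cross=-36.000)
ex = (C−B)/|BC| = (0.2159,-0.9764); ey = (0.9764,0.2159)
P = B + -3.09·ex + 2.35·ey = (1.9749,5.4940)

1.97 5.49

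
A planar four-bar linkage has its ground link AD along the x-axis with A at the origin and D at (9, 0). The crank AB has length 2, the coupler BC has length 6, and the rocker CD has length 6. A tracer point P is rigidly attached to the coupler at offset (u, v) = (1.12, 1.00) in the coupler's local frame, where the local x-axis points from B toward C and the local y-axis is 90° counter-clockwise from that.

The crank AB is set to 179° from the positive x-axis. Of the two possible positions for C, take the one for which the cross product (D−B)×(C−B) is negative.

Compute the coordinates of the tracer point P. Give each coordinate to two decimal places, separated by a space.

-0.57 0.50

A=(0,0), D=(9.00,0)
B = A + 2.00·(cos179°, sin179°) = (-1.9997, 0.0349)
|BD| = 10.9998
circle(B,6.00) ∩ circle(D,6.00): a=5.4999, h=2.3982
  candidates: C₊=(3.5078,2.4156) cross=26.380; C₋=(3.4925,-2.3807) cross=-26.380
  mode - wants cross < 0 → take C=(3.4925,-2.3807) (cross=-26.380)
ex = (C−B)/|BC| = (0.9154,-0.4026); ey = (0.4026,0.9154)
P = B + 1.12·ex + 1.00·ey = (-0.5719,0.4994)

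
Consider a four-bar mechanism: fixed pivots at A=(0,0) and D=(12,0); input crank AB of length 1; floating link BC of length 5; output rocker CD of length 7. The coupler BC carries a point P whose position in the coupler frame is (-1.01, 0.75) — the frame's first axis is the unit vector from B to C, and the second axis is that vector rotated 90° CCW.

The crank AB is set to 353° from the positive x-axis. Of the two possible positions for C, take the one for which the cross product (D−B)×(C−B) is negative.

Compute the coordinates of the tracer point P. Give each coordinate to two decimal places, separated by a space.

A=(0,0), D=(12.00,0)
B = A + 1.00·(cos353°, sin353°) = (0.9925, -0.1219)
|BD| = 11.0081
circle(B,5.00) ∩ circle(D,7.00): a=4.4140, h=2.3488
  candidates: C₊=(5.3802,2.2757) cross=25.856; C₋=(5.4322,-2.4217) cross=-25.856
  mode - wants cross < 0 → take C=(5.4322,-2.4217) (cross=-25.856)
ex = (C−B)/|BC| = (0.8879,-0.4600); ey = (0.4600,0.8879)
P = B + -1.01·ex + 0.75·ey = (0.4407,1.0086)

0.44 1.01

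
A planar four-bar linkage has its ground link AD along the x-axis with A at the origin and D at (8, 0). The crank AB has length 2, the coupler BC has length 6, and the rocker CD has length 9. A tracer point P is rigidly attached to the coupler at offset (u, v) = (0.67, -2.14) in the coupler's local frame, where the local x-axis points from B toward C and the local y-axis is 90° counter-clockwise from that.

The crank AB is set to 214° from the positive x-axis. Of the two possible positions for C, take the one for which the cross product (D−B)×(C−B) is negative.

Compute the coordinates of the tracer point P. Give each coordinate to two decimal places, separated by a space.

A=(0,0), D=(8.00,0)
B = A + 2.00·(cos214°, sin214°) = (-1.6581, -1.1184)
|BD| = 9.7226
circle(B,6.00) ∩ circle(D,9.00): a=2.5471, h=5.4325
  candidates: C₊=(0.2472,4.5711) cross=52.818; C₋=(1.4970,-6.2218) cross=-52.818
  mode - wants cross < 0 → take C=(1.4970,-6.2218) (cross=-52.818)
ex = (C−B)/|BC| = (0.5259,-0.8506); ey = (0.8506,0.5259)
P = B + 0.67·ex + -2.14·ey = (-3.1260,-2.8136)

-3.13 -2.81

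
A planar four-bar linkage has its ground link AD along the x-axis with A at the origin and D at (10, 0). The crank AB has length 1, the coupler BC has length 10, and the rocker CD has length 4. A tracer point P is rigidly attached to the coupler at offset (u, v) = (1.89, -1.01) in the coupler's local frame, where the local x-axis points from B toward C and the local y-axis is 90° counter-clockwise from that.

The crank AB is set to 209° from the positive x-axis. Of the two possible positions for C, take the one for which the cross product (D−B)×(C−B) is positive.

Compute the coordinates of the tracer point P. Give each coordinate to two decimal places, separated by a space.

1.26 -0.63

A=(0,0), D=(10.00,0)
B = A + 1.00·(cos209°, sin209°) = (-0.8746, -0.4848)
|BD| = 10.8854
circle(B,10.00) ∩ circle(D,4.00): a=9.3011, h=3.6729
  candidates: C₊=(8.2537,3.5986) cross=39.981; C₋=(8.5808,-3.7398) cross=-39.981
  mode + wants cross > 0 → take C=(8.2537,3.5986) (cross=39.981)
ex = (C−B)/|BC| = (0.9128,0.4083); ey = (-0.4083,0.9128)
P = B + 1.89·ex + -1.01·ey = (1.2631,-0.6350)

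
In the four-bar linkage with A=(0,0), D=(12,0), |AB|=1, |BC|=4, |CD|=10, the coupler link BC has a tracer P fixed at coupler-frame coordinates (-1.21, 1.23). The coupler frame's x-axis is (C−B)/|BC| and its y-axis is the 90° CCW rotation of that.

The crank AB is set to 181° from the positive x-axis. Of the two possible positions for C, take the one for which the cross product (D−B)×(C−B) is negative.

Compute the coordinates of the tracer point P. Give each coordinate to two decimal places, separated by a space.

-1.28 1.68

A=(0,0), D=(12.00,0)
B = A + 1.00·(cos181°, sin181°) = (-0.9998, -0.0175)
|BD| = 12.9999
circle(B,4.00) ∩ circle(D,10.00): a=3.2691, h=2.3050
  candidates: C₊=(2.2662,2.2919) cross=29.964; C₋=(2.2724,-2.3180) cross=-29.964
  mode - wants cross < 0 → take C=(2.2724,-2.3180) (cross=-29.964)
ex = (C−B)/|BC| = (0.8181,-0.5751); ey = (0.5751,0.8181)
P = B + -1.21·ex + 1.23·ey = (-1.2823,1.6847)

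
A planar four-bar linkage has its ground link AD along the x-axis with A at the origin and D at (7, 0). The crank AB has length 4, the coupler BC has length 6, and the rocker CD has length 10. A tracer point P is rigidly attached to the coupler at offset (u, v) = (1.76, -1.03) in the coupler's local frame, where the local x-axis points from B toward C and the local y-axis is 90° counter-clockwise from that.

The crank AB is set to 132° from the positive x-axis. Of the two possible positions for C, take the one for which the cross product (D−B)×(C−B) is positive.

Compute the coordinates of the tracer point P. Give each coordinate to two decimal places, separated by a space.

-0.82 3.81

A=(0,0), D=(7.00,0)
B = A + 4.00·(cos132°, sin132°) = (-2.6765, 2.9726)
|BD| = 10.1228
circle(B,6.00) ∩ circle(D,10.00): a=1.9002, h=5.6911
  candidates: C₊=(0.8111,7.8548) cross=57.610; C₋=(-2.5313,-3.0257) cross=-57.610
  mode + wants cross > 0 → take C=(0.8111,7.8548) (cross=57.610)
ex = (C−B)/|BC| = (0.5813,0.8137); ey = (-0.8137,0.5813)
P = B + 1.76·ex + -1.03·ey = (-0.8154,3.8060)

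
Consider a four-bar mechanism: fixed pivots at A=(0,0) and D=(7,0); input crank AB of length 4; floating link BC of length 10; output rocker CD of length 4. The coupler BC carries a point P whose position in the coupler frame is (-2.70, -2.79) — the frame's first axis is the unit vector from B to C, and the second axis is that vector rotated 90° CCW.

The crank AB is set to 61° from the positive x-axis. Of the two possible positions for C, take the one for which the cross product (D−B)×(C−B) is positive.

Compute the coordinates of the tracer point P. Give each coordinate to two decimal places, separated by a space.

A=(0,0), D=(7.00,0)
B = A + 4.00·(cos61°, sin61°) = (1.9392, 3.4985)
|BD| = 6.1523
circle(B,10.00) ∩ circle(D,4.00): a=9.9029, h=1.3904
  candidates: C₊=(10.8758,-0.9891) cross=8.554; C₋=(9.2945,-3.2764) cross=-8.554
  mode + wants cross > 0 → take C=(10.8758,-0.9891) (cross=8.554)
ex = (C−B)/|BC| = (0.8937,-0.4488); ey = (0.4488,0.8937)
P = B + -2.70·ex + -2.79·ey = (-1.7257,2.2168)

-1.73 2.22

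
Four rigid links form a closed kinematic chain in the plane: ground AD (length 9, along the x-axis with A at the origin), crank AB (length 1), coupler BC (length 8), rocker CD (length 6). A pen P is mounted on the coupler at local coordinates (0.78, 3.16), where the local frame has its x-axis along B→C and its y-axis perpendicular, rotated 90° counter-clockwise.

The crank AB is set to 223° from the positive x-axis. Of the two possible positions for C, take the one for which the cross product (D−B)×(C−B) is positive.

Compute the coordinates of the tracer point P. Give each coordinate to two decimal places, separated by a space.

A=(0,0), D=(9.00,0)
B = A + 1.00·(cos223°, sin223°) = (-0.7314, -0.6820)
|BD| = 9.7552
circle(B,8.00) ∩ circle(D,6.00): a=6.3127, h=4.9142
  candidates: C₊=(5.2224,4.6615) cross=47.939; C₋=(5.9095,-5.1428) cross=-47.939
  mode + wants cross > 0 → take C=(5.2224,4.6615) (cross=47.939)
ex = (C−B)/|BC| = (0.7442,0.6679); ey = (-0.6679,0.7442)
P = B + 0.78·ex + 3.16·ey = (-2.2615,2.1907)

-2.26 2.19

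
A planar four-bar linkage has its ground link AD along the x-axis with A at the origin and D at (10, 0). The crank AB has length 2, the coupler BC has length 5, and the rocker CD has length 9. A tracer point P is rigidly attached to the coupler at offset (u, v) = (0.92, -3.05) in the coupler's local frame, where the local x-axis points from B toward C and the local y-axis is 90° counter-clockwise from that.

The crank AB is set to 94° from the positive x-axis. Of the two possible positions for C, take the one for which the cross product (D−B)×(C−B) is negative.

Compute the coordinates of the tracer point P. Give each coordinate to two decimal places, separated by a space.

A=(0,0), D=(10.00,0)
B = A + 2.00·(cos94°, sin94°) = (-0.1395, 1.9951)
|BD| = 10.3339
circle(B,5.00) ∩ circle(D,9.00): a=2.4574, h=4.3544
  candidates: C₊=(3.1124,5.7932) cross=44.998; C₋=(1.4310,-2.7518) cross=-44.998
  mode - wants cross < 0 → take C=(1.4310,-2.7518) (cross=-44.998)
ex = (C−B)/|BC| = (0.3141,-0.9494); ey = (0.9494,0.3141)
P = B + 0.92·ex + -3.05·ey = (-2.7462,0.1637)

-2.75 0.16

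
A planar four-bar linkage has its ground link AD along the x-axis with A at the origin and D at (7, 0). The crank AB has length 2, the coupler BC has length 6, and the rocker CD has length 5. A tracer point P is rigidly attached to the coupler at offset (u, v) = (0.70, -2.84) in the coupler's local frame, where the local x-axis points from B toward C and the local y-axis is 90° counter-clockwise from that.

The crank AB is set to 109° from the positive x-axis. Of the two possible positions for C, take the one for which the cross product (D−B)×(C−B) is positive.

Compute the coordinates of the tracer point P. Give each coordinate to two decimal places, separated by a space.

A=(0,0), D=(7.00,0)
B = A + 2.00·(cos109°, sin109°) = (-0.6511, 1.8910)
|BD| = 7.8814
circle(B,6.00) ∩ circle(D,5.00): a=4.6385, h=3.8058
  candidates: C₊=(4.7650,4.4727) cross=29.995; C₋=(2.9387,-2.9165) cross=-29.995
  mode + wants cross > 0 → take C=(4.7650,4.4727) (cross=29.995)
ex = (C−B)/|BC| = (0.9027,0.4303); ey = (-0.4303,0.9027)
P = B + 0.70·ex + -2.84·ey = (1.2027,-0.3714)

1.20 -0.37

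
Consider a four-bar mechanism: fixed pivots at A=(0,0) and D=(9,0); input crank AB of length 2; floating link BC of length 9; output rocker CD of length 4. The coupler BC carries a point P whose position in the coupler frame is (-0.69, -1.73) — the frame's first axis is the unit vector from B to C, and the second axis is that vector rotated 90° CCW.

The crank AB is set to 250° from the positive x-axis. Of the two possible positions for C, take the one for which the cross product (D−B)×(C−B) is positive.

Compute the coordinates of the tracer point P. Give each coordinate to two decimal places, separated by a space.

-0.26 -3.69

A=(0,0), D=(9.00,0)
B = A + 2.00·(cos250°, sin250°) = (-0.6840, -1.8794)
|BD| = 9.8647
circle(B,9.00) ∩ circle(D,4.00): a=8.2269, h=3.6493
  candidates: C₊=(6.6969,3.2705) cross=36.000; C₋=(8.0875,-3.8945) cross=-36.000
  mode + wants cross > 0 → take C=(6.6969,3.2705) (cross=36.000)
ex = (C−B)/|BC| = (0.8201,0.5722); ey = (-0.5722,0.8201)
P = B + -0.69·ex + -1.73·ey = (-0.2600,-3.6930)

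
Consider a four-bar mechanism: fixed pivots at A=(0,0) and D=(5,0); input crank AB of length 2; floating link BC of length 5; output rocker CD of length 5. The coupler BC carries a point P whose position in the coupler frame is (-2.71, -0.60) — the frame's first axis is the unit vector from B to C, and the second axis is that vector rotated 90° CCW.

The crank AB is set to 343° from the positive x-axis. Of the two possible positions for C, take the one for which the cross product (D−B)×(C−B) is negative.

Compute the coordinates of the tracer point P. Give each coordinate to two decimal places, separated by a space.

A=(0,0), D=(5.00,0)
B = A + 2.00·(cos343°, sin343°) = (1.9126, -0.5847)
|BD| = 3.1423
circle(B,5.00) ∩ circle(D,5.00): a=1.5711, h=4.7467
  candidates: C₊=(2.5730,4.3715) cross=14.916; C₋=(4.3396,-4.9562) cross=-14.916
  mode - wants cross < 0 → take C=(4.3396,-4.9562) (cross=-14.916)
ex = (C−B)/|BC| = (0.4854,-0.8743); ey = (0.8743,0.4854)
P = B + -2.71·ex + -0.60·ey = (0.0726,1.4933)

0.07 1.49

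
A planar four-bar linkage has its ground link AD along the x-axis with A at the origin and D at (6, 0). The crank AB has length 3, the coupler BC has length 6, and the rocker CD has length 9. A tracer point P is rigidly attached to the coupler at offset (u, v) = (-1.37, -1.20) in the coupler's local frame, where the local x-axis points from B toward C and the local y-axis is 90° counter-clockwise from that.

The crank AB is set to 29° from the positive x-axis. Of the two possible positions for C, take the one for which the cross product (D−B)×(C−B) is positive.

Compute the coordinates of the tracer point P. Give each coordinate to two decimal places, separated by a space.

4.25 0.64

A=(0,0), D=(6.00,0)
B = A + 3.00·(cos29°, sin29°) = (2.6239, 1.4544)
|BD| = 3.6761
circle(B,6.00) ∩ circle(D,9.00): a=-4.2826, h=4.2023
  candidates: C₊=(0.3534,7.0082) cross=15.448; C₋=(-2.9719,-0.7106) cross=-15.448
  mode + wants cross > 0 → take C=(0.3534,7.0082) (cross=15.448)
ex = (C−B)/|BC| = (-0.3784,0.9256); ey = (-0.9256,-0.3784)
P = B + -1.37·ex + -1.20·ey = (4.2531,0.6404)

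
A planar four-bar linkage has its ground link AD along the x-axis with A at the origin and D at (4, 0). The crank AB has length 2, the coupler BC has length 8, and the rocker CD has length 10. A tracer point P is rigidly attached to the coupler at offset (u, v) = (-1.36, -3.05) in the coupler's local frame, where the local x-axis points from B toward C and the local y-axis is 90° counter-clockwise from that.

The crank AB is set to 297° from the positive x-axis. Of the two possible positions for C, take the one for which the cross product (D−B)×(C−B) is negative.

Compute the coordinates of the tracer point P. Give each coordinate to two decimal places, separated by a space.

A=(0,0), D=(4.00,0)
B = A + 2.00·(cos297°, sin297°) = (0.9080, -1.7820)
|BD| = 3.5688
circle(B,8.00) ∩ circle(D,10.00): a=-3.2594, h=7.3059
  candidates: C₊=(-5.5641,2.9204) cross=26.073; C₋=(1.7321,-9.7394) cross=-26.073
  mode - wants cross < 0 → take C=(1.7321,-9.7394) (cross=-26.073)
ex = (C−B)/|BC| = (0.1030,-0.9947); ey = (0.9947,0.1030)
P = B + -1.36·ex + -3.05·ey = (-2.2659,-0.7435)

-2.27 -0.74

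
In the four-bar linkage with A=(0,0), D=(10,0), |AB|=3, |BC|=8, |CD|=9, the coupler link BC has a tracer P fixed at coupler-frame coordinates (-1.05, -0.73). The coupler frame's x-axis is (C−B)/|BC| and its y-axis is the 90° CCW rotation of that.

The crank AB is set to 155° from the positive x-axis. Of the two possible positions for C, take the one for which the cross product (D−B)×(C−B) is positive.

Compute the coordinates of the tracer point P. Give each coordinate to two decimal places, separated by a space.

A=(0,0), D=(10.00,0)
B = A + 3.00·(cos155°, sin155°) = (-2.7189, 1.2679)
|BD| = 12.7820
circle(B,8.00) ∩ circle(D,9.00): a=5.7260, h=5.5869
  candidates: C₊=(3.5330,6.2592) cross=71.411; C₋=(2.4247,-4.8594) cross=-71.411
  mode + wants cross > 0 → take C=(3.5330,6.2592) (cross=71.411)
ex = (C−B)/|BC| = (0.7815,0.6239); ey = (-0.6239,0.7815)
P = B + -1.05·ex + -0.73·ey = (-3.0840,0.0423)

-3.08 0.04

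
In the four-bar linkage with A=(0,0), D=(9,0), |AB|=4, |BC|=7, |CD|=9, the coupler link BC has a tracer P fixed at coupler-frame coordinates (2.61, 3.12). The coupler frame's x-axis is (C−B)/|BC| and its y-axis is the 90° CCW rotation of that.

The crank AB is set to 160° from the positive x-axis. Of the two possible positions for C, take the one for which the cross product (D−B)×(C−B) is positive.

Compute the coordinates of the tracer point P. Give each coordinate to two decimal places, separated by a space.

A=(0,0), D=(9.00,0)
B = A + 4.00·(cos160°, sin160°) = (-3.7588, 1.3681)
|BD| = 12.8319
circle(B,7.00) ∩ circle(D,9.00): a=5.1691, h=4.7203
  candidates: C₊=(1.8841,5.5103) cross=60.570; C₋=(0.8776,-3.8764) cross=-60.570
  mode + wants cross > 0 → take C=(1.8841,5.5103) (cross=60.570)
ex = (C−B)/|BC| = (0.8061,0.5917); ey = (-0.5917,0.8061)
P = B + 2.61·ex + 3.12·ey = (-3.5011,5.4276)

-3.50 5.43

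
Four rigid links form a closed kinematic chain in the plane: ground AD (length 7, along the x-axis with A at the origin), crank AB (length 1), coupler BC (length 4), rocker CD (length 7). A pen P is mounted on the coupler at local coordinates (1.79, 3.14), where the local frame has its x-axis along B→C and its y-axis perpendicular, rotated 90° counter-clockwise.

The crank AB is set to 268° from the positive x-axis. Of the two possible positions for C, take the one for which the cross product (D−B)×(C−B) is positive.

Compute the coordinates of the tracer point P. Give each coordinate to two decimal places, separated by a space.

A=(0,0), D=(7.00,0)
B = A + 1.00·(cos268°, sin268°) = (-0.0349, -0.9994)
|BD| = 7.1055
circle(B,4.00) ∩ circle(D,7.00): a=1.2306, h=3.8060
  candidates: C₊=(0.6482,2.9419) cross=27.044; C₋=(1.7188,-4.5945) cross=-27.044
  mode + wants cross > 0 → take C=(0.6482,2.9419) (cross=27.044)
ex = (C−B)/|BC| = (0.1708,0.9853); ey = (-0.9853,0.1708)
P = B + 1.79·ex + 3.14·ey = (-2.8231,1.3005)

-2.82 1.30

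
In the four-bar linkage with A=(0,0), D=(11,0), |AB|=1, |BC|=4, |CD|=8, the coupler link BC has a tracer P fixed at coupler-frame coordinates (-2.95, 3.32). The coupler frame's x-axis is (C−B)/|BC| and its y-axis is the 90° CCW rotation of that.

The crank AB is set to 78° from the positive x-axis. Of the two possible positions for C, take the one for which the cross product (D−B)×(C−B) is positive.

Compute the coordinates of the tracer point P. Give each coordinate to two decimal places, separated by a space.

A=(0,0), D=(11.00,0)
B = A + 1.00·(cos78°, sin78°) = (0.2079, 0.9781)
|BD| = 10.8363
circle(B,4.00) ∩ circle(D,8.00): a=3.2034, h=2.3955
  candidates: C₊=(3.6145,3.0747) cross=25.958; C₋=(3.1820,-1.6967) cross=-25.958
  mode + wants cross > 0 → take C=(3.6145,3.0747) (cross=25.958)
ex = (C−B)/|BC| = (0.8516,0.5241); ey = (-0.5241,0.8516)
P = B + -2.95·ex + 3.32·ey = (-4.0445,2.2594)

-4.04 2.26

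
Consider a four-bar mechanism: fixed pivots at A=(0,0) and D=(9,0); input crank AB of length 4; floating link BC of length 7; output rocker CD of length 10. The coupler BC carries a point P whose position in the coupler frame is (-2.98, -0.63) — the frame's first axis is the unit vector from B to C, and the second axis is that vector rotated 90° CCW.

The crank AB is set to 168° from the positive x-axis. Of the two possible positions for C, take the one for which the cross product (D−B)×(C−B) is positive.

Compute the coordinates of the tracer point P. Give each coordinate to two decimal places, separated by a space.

A=(0,0), D=(9.00,0)
B = A + 4.00·(cos168°, sin168°) = (-3.9126, 0.8316)
|BD| = 12.9393
circle(B,7.00) ∩ circle(D,10.00): a=4.4989, h=5.3628
  candidates: C₊=(0.9217,5.8942) cross=69.391; C₋=(0.2324,-4.8092) cross=-69.391
  mode + wants cross > 0 → take C=(0.9217,5.8942) (cross=69.391)
ex = (C−B)/|BC| = (0.6906,0.7232); ey = (-0.7232,0.6906)
P = B + -2.98·ex + -0.63·ey = (-5.5150,-1.7586)

-5.51 -1.76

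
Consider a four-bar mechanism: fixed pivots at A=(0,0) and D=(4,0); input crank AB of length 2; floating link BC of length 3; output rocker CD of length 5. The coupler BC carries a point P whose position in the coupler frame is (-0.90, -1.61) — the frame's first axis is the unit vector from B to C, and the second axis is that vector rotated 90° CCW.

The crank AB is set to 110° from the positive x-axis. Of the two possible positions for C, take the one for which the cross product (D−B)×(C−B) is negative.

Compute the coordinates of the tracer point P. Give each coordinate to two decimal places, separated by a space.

A=(0,0), D=(4.00,0)
B = A + 2.00·(cos110°, sin110°) = (-0.6840, 1.8794)
|BD| = 5.0470
circle(B,3.00) ∩ circle(D,5.00): a=0.9384, h=2.8495
  candidates: C₊=(1.2479,4.1745) cross=14.381; C₋=(-0.8742,-1.1146) cross=-14.381
  mode - wants cross < 0 → take C=(-0.8742,-1.1146) (cross=-14.381)
ex = (C−B)/|BC| = (-0.0634,-0.9980); ey = (0.9980,-0.0634)
P = B + -0.90·ex + -1.61·ey = (-2.2338,2.8796)

-2.23 2.88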